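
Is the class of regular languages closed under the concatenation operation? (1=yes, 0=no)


Regular languages are closed under:
- Union (DFA product construction)
- Intersection (DFA product construction)
- Complement (swap accept/reject states)
- Concatenation (NFA construction)
- Kleene star (NFA construction)
concatenation is in this list
Therefore: closed

1


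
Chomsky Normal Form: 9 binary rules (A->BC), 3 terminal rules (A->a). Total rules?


CNF allows two rule forms:
  A -> BC (binary): 9 rules
  A -> a (terminal): 3 rules
Total = 9 + 3 = 12

12


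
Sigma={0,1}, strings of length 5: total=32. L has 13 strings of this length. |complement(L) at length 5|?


Alphabet: {0,1}
String length: 5
Total strings of length 5 = 2^5 = 32
Strings in L = 13
Complement = total - |L|
= 32 - 13
= 19

19


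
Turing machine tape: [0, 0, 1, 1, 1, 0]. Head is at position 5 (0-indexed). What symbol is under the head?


Tape: [0, 0, 1, 1, 1, 0]
Positions: 0 1 2 3 4 5
Values:    0 0 1 1 1 0
Head at position 5
tape[5] = 0

0


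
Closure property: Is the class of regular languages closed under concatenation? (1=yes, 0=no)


Regular languages are closed under all standard operations:
- Union: Yes (product construction)
- Intersection: Yes (product construction)
- Complement: Yes (swap accept/reject)
- Concatenation: Yes (NFA construction)
Operation: concatenation -> Closed

1


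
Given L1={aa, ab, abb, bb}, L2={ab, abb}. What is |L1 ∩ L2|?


L1 = {aa, ab, abb, bb}
L2 = {ab, abb}
Checking each string in L1 against L2:
  'aa': in L2? No
  'ab': in L2? Yes
  'abb': in L2? Yes
  'bb': in L2? No
Intersection = {ab, abb}
|L1 ∩ L2| = 2

2


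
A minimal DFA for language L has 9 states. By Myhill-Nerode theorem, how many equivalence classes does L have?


Myhill-Nerode theorem:
Number of equivalence classes = number of states in minimal DFA
Minimal DFA states = 9
Therefore equivalence classes = 9

9


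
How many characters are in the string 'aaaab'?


String: 'aaaab'
Counting characters:
  'a' appears 4 time(s)
  'b' appears 1 time(s)
Total length = 4 + 1 = 5

5


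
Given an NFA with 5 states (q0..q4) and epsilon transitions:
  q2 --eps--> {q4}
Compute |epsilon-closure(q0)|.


Starting from q0
Initialize closure = {q0}
q0 has no outgoing epsilon transitions -> nothing to add
Final closure: {q0}
Size = 1

1


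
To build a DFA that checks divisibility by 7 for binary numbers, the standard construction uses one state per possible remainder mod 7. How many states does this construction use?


Divisibility by 7 is tracked via the remainder mod 7: 0, 1, ..., 6
The construction assigns one state to each remainder
Number of remainders = 7

7


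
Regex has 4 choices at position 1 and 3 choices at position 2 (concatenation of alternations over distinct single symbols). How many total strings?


First group: 4 alternatives
Second group: 3 alternatives
Concatenation: each choice from group 1 pairs with each from group 2
Total = 4 x 3 = 12

12


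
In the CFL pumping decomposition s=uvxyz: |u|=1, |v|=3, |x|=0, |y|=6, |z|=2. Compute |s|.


|s| = |u| + |v| + |x| + |y| + |z|
= 1 + 3 + 0 + 6 + 2
= 4 + 0 + 8
= 4 + 8
= 12

12


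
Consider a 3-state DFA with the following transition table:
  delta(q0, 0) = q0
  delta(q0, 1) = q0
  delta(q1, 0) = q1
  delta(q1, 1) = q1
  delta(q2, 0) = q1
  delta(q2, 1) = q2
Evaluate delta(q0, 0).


Looking up transition function:
delta(q0, 0) in the table
Row: q0, Column: 0
Result: q0

q0


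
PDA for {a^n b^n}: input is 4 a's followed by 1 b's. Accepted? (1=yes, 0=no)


Language requires equal numbers of a's and b's
PDA pushes for each 'a', pops for each 'b'
Number of a's = 4
Number of b's = 1
4 != 1 -> Reject

0


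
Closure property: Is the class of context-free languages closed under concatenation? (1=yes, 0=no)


CFL closure properties:
  Closed under: union, concatenation, Kleene star
  NOT closed under: intersection, complement
Operation 'concatenation' is in closed list -> Yes (closed)

1


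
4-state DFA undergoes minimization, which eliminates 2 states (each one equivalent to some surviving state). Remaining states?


Original DFA: 4 states
Redundant states removed: 2
Minimized states = original - removed
= 4 - 2
= 2

2


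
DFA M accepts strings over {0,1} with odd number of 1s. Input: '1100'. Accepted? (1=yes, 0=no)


DFA has 2 states: q_even (start, accept=no) and q_odd
Processing string '1100' character by character:
  Position 0: read '1', 1-count=1 -> q_odd
  Position 1: read '1', 1-count=2 -> q_even
  Position 2: read '0', 1-count=2 -> q_even (no change)
  Position 3: read '0', 1-count=2 -> q_even (no change)
Final state: q_even, total 1s = 2 (even); the DFA requires an odd count -> reject

0


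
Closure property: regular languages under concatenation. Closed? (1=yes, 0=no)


Regular languages are closed under:
- Union (DFA product construction)
- Intersection (DFA product construction)
- Complement (swap accept/reject states)
- Concatenation (NFA construction)
- Kleene star (NFA construction)
concatenation is in this list
Therefore: closed

1


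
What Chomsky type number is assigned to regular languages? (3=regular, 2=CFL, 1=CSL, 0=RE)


Chomsky hierarchy levels:
  Type 3: Regular (DFA/NFA/regex)
  Type 2: Context-free (PDA)
  Type 1: Context-sensitive
  Type 0: Recursively enumerable (TM)
'regular' corresponds to Type 3

3


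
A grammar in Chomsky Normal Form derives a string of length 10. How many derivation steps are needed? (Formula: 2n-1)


Chomsky Normal Form derivation:
String length n = 10
Each step either:
  - Splits a nonterminal into two (n-1 such steps)
  - Converts a nonterminal to terminal (n such steps)
Total = (n-1) + n = 2n - 1
= 2(10) - 1
= 20 - 1
= 19

19


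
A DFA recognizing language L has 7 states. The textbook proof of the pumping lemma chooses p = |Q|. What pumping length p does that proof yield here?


Pumping lemma for regular languages (standard proof):
Take p = |Q|, the number of DFA states.
Any string of length >= |Q| passes through |Q|+1 states while reading its first |Q| symbols,
so by pigeonhole some state repeats, giving the loop that can be pumped.
Here |Q| = 7
Therefore the proof uses p = 7

7


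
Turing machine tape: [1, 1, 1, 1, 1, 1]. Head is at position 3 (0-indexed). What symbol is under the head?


Tape: [1, 1, 1, 1, 1, 1]
Positions: 0 1 2 3 4 5
Values:    1 1 1 1 1 1
Head at position 3
tape[3] = 1

1


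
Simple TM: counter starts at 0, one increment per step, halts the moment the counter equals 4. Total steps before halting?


Counter starts at 0. Counting sequence:
  Step 1: counter = 1
  Step 2: counter = 2
  Step 3: counter = 3
  Step 4: counter = 4
Counter reached 4 -> halt
Total steps = 4

4


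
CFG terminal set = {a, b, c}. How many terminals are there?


Terminal symbols: a, b, c
Counting each: a (#1), b (#2), c (#3)
Total = 3

3


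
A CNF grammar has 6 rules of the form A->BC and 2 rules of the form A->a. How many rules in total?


CNF allows two rule forms:
  A -> BC (binary): 6 rules
  A -> a (terminal): 2 rules
Total = 6 + 2 = 8

8


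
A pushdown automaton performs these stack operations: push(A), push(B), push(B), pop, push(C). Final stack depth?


Tracing stack operations:
  push(A) -> stack = [A], depth=1
  push(B) -> stack = [A,B], depth=2
  push(B) -> stack = [A,B,B], depth=3
  pop -> removed B, stack = [A,B], depth=2
  push(C) -> stack = [A,B,C], depth=3
Final depth = 3

3


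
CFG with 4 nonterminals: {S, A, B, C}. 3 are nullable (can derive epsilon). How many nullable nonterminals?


Nonterminals: {S, A, B, C}
A nonterminal is nullable if it can derive epsilon
Counting nullable nonterminals: 3
Total nullable = 3

3


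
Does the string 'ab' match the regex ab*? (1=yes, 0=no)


Pattern: ab*
String: 'ab'
Pattern requires: exactly one 'a' followed by zero or more 'b's
First char is 'a' -> OK
Rest 'b': all b's? Yes
Result: 1

1


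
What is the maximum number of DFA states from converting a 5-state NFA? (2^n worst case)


NFA has 5 states
Subset construction: each DFA state = subset of NFA states
Maximum subsets = 2^5
2^5 = 32

32


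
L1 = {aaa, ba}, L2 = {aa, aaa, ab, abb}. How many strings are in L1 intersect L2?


L1 = {aaa, ba}
L2 = {aa, aaa, ab, abb}
Checking each string in L1 against L2:
  'aaa': in L2? Yes
  'ba': in L2? No
Intersection = {aaa}
|L1 ∩ L2| = 1

1


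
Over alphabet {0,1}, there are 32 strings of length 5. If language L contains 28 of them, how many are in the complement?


Alphabet: {0,1}
String length: 5
Total strings of length 5 = 2^5 = 32
Strings in L = 28
Complement = total - |L|
= 32 - 28
= 4

4


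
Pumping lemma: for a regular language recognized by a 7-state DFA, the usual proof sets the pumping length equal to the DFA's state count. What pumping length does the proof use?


Pumping lemma for regular languages (standard proof):
Take p = |Q|, the number of DFA states.
Any string of length >= |Q| passes through |Q|+1 states while reading its first |Q| symbols,
so by pigeonhole some state repeats, giving the loop that can be pumped.
Here |Q| = 7
Therefore the proof uses p = 7

7


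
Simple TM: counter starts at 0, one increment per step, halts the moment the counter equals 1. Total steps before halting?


Counter starts at 0. Counting sequence:
  Step 1: counter = 1
Counter reached 1 -> halt
Total steps = 1

1


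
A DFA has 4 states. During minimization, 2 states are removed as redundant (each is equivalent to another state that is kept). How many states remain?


Original DFA: 4 states
Redundant states removed: 2
Minimized states = original - removed
= 4 - 2
= 2

2


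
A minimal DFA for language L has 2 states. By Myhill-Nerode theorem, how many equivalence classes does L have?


Myhill-Nerode theorem:
Number of equivalence classes = number of states in minimal DFA
Minimal DFA states = 2
Therefore equivalence classes = 2

2


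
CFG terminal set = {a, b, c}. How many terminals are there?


Terminal symbols: a, b, c
Counting each: a (#1), b (#2), c (#3)
Total = 3

3


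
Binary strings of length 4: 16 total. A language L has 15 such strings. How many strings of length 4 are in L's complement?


Alphabet: {0,1}
String length: 4
Total strings of length 4 = 2^4 = 16
Strings in L = 15
Complement = total - |L|
= 16 - 15
= 1

1


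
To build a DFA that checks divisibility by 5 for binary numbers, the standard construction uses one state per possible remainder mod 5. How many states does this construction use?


Divisibility by 5 is tracked via the remainder mod 5: 0, 1, ..., 4
The construction assigns one state to each remainder
Number of remainders = 5

5


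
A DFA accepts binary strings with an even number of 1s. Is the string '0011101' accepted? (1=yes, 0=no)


DFA has 2 states: q_even (start, accept=yes) and q_odd
Processing string '0011101' character by character:
  Position 0: read '0', 1-count=0 -> q_even (no change)
  Position 1: read '0', 1-count=0 -> q_even (no change)
  Position 2: read '1', 1-count=1 -> q_odd
  Position 3: read '1', 1-count=2 -> q_even
  Position 4: read '1', 1-count=3 -> q_odd
  Position 5: read '0', 1-count=3 -> q_odd (no change)
  Position 6: read '1', 1-count=4 -> q_even
Final state: q_even, total 1s = 4 (even); the DFA requires an even count -> accept

1


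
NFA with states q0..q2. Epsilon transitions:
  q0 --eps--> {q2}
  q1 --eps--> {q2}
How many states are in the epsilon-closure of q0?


Starting from q0
Initialize closure = {q0}
Follow epsilon from q0 -> add q2
Final closure: {q0, q2}
Size = 2

2


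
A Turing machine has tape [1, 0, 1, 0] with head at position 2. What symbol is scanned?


Tape: [1, 0, 1, 0]
Positions: 0 1 2 3
Values:    1 0 1 0
Head at position 2
tape[2] = 1

1


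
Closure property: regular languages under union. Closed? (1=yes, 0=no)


Regular languages are closed under:
- Union (DFA product construction)
- Intersection (DFA product construction)
- Complement (swap accept/reject states)
- Concatenation (NFA construction)
- Kleene star (NFA construction)
union is in this list
Therefore: closed

1


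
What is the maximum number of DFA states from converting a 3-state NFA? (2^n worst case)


NFA has 3 states
Subset construction: each DFA state = subset of NFA states
Maximum subsets = 2^3
2^3 = 8

8


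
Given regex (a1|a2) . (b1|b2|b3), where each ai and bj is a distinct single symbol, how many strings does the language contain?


First group: 2 alternatives
Second group: 3 alternatives
Concatenation: each choice from group 1 pairs with each from group 2
Total = 2 x 3 = 6

6


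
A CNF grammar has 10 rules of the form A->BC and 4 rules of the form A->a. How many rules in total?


CNF allows two rule forms:
  A -> BC (binary): 10 rules
  A -> a (terminal): 4 rules
Total = 10 + 4 = 14

14


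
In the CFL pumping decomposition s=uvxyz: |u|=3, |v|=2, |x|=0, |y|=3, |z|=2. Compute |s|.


|s| = |u| + |v| + |x| + |y| + |z|
= 3 + 2 + 0 + 3 + 2
= 5 + 0 + 5
= 5 + 5
= 10

10


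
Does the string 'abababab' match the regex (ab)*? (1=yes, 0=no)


Pattern: (ab)*
String: 'abababab'
Pattern requires: zero or more repetitions of 'ab'
Pairs: ['ab', 'ab', 'ab', 'ab']
All pairs are 'ab'? Yes
Result: 1

1


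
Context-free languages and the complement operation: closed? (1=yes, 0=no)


CFL closure properties:
  Closed under: union, concatenation, Kleene star
  NOT closed under: intersection, complement
Operation 'complement' is in not-closed list -> No (not closed)

0


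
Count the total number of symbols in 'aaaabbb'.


String: 'aaaabbb'
Counting characters:
  'a' appears 4 time(s)
  'b' appears 3 time(s)
Total length = 4 + 3 = 7

7


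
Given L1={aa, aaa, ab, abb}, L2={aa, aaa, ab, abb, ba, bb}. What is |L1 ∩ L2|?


L1 = {aa, aaa, ab, abb}
L2 = {aa, aaa, ab, abb, ba, bb}
Checking each string in L1 against L2:
  'aa': in L2? Yes
  'aaa': in L2? Yes
  'ab': in L2? Yes
  'abb': in L2? Yes
Intersection = {aa, aaa, ab, abb}
|L1 ∩ L2| = 4

4


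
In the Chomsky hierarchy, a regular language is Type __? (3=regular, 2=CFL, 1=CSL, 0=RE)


Chomsky hierarchy levels:
  Type 3: Regular (DFA/NFA/regex)
  Type 2: Context-free (PDA)
  Type 1: Context-sensitive
  Type 0: Recursively enumerable (TM)
'regular' corresponds to Type 3

3


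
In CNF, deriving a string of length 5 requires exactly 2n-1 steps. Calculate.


Chomsky Normal Form derivation:
String length n = 5
Each step either:
  - Splits a nonterminal into two (n-1 such steps)
  - Converts a nonterminal to terminal (n such steps)
Total = (n-1) + n = 2n - 1
= 2(5) - 1
= 10 - 1
= 9

9


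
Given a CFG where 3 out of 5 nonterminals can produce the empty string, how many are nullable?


Nonterminals: {S, A, B, C, D}
A nonterminal is nullable if it can derive epsilon
Counting nullable nonterminals: 3
Total nullable = 3

3


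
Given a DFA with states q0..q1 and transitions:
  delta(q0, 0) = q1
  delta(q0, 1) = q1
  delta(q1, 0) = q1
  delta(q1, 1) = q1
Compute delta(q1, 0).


Looking up transition function:
delta(q1, 0) in the table
Row: q1, Column: 0
Result: q1

q1


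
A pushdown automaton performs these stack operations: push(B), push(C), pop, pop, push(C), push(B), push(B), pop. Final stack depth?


Tracing stack operations:
  push(B) -> stack = [B], depth=1
  push(C) -> stack = [B,C], depth=2
  pop -> removed C, stack = [B], depth=1
  pop -> removed B, stack = [], depth=0
  push(C) -> stack = [C], depth=1
  push(B) -> stack = [C,B], depth=2
  push(B) -> stack = [C,B,B], depth=3
  pop -> removed B, stack = [C,B], depth=2
Final depth = 2

2


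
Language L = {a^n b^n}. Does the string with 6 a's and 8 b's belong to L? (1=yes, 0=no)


Language requires equal numbers of a's and b's
PDA pushes for each 'a', pops for each 'b'
Number of a's = 6
Number of b's = 8
6 != 8 -> Reject

0


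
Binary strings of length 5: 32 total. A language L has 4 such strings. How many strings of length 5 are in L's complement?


Alphabet: {0,1}
String length: 5
Total strings of length 5 = 2^5 = 32
Strings in L = 4
Complement = total - |L|
= 32 - 4
= 28

28


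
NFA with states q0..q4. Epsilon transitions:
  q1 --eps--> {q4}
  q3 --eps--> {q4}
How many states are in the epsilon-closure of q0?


Starting from q0
Initialize closure = {q0}
q0 has no outgoing epsilon transitions -> nothing to add
Final closure: {q0}
Size = 1

1


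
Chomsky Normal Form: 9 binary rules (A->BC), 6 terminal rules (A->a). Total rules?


CNF allows two rule forms:
  A -> BC (binary): 9 rules
  A -> a (terminal): 6 rules
Total = 9 + 6 = 15

15


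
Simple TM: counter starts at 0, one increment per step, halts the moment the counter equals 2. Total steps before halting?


Counter starts at 0. Counting sequence:
  Step 1: counter = 1
  Step 2: counter = 2
Counter reached 2 -> halt
Total steps = 2

2


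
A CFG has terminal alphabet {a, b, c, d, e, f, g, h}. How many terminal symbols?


Terminal symbols: a, b, c, d, e, f, g, h
Counting each: a (#1), b (#2), c (#3), d (#4), e (#5), f (#6), g (#7), h (#8)
Total = 8

8


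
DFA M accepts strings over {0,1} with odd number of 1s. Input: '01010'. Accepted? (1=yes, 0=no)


DFA has 2 states: q_even (start, accept=no) and q_odd
Processing string '01010' character by character:
  Position 0: read '0', 1-count=0 -> q_even (no change)
  Position 1: read '1', 1-count=1 -> q_odd
  Position 2: read '0', 1-count=1 -> q_odd (no change)
  Position 3: read '1', 1-count=2 -> q_even
  Position 4: read '0', 1-count=2 -> q_even (no change)
Final state: q_even, total 1s = 2 (even); the DFA requires an odd count -> reject

0


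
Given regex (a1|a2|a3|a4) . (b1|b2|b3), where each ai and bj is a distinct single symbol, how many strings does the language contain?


First group: 4 alternatives
Second group: 3 alternatives
Concatenation: each choice from group 1 pairs with each from group 2
Total = 4 x 3 = 12

12


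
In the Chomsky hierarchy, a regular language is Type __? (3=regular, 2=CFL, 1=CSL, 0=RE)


Chomsky hierarchy levels:
  Type 3: Regular (DFA/NFA/regex)
  Type 2: Context-free (PDA)
  Type 1: Context-sensitive
  Type 0: Recursively enumerable (TM)
'regular' corresponds to Type 3

3


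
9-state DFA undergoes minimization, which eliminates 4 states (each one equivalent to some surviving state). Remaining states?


Original DFA: 9 states
Redundant states removed: 4
Minimized states = original - removed
= 9 - 4
= 5

5


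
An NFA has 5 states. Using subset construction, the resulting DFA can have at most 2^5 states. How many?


NFA has 5 states
Subset construction: each DFA state = subset of NFA states
Maximum subsets = 2^5
2^5 = 32

32


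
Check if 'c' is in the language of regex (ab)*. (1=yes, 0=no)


Pattern: (ab)*
String: 'c'
Pattern requires: zero or more repetitions of 'ab'
Length 1 is odd -> cannot be (ab)* -> no match
Result: 0

0


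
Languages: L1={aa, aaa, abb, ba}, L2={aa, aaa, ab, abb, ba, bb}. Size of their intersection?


L1 = {aa, aaa, abb, ba}
L2 = {aa, aaa, ab, abb, ba, bb}
Checking each string in L1 against L2:
  'aa': in L2? Yes
  'aaa': in L2? Yes
  'abb': in L2? Yes
  'ba': in L2? Yes
Intersection = {aa, aaa, abb, ba}
|L1 ∩ L2| = 4

4


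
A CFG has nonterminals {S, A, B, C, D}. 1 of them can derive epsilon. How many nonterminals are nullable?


Nonterminals: {S, A, B, C, D}
A nonterminal is nullable if it can derive epsilon
Counting nullable nonterminals: 1
Total nullable = 1

1


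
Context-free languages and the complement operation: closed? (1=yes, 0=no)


CFL closure properties:
  Closed under: union, concatenation, Kleene star
  NOT closed under: intersection, complement
Operation 'complement' is in not-closed list -> No (not closed)

0


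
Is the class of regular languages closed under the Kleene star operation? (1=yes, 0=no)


Regular languages are closed under:
- Union (DFA product construction)
- Intersection (DFA product construction)
- Complement (swap accept/reject states)
- Concatenation (NFA construction)
- Kleene star (NFA construction)
Kleene star is in this list
Therefore: closed

1


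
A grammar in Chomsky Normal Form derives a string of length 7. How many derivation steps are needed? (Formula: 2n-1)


Chomsky Normal Form derivation:
String length n = 7
Each step either:
  - Splits a nonterminal into two (n-1 such steps)
  - Converts a nonterminal to terminal (n such steps)
Total = (n-1) + n = 2n - 1
= 2(7) - 1
= 14 - 1
= 13

13


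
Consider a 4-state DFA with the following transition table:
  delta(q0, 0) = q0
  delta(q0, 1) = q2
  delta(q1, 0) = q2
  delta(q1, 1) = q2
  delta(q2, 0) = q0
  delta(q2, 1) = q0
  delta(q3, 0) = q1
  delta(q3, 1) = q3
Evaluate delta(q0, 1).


Looking up transition function:
delta(q0, 1) in the table
Row: q0, Column: 1
Result: q2

q2


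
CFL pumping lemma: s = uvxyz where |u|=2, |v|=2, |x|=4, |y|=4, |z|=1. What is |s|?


|s| = |u| + |v| + |x| + |y| + |z|
= 2 + 2 + 4 + 4 + 1
= 4 + 4 + 5
= 8 + 5
= 13

13


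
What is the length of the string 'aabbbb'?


String: 'aabbbb'
Counting characters:
  'a' appears 2 time(s)
  'b' appears 4 time(s)
Total length = 2 + 4 = 6

6


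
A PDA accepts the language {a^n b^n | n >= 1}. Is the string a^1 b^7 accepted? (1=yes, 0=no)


Language requires equal numbers of a's and b's
PDA pushes for each 'a', pops for each 'b'
Number of a's = 1
Number of b's = 7
1 != 7 -> Reject

0


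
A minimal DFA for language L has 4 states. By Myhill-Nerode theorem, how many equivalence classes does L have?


Myhill-Nerode theorem:
Number of equivalence classes = number of states in minimal DFA
Minimal DFA states = 4
Therefore equivalence classes = 4

4


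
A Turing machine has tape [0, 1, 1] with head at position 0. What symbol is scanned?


Tape: [0, 1, 1]
Positions: 0 1 2
Values:    0 1 1
Head at position 0
tape[0] = 0

0


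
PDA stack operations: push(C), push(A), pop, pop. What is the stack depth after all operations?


Tracing stack operations:
  push(C) -> stack = [C], depth=1
  push(A) -> stack = [C,A], depth=2
  pop -> removed A, stack = [C], depth=1
  pop -> removed C, stack = [], depth=0
Final depth = 0

0


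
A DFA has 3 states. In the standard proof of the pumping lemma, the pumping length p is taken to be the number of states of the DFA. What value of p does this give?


Pumping lemma for regular languages (standard proof):
Take p = |Q|, the number of DFA states.
Any string of length >= |Q| passes through |Q|+1 states while reading its first |Q| symbols,
so by pigeonhole some state repeats, giving the loop that can be pumped.
Here |Q| = 3
Therefore the proof uses p = 3

3


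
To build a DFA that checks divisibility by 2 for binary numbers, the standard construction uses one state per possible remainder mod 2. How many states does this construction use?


Divisibility by 2 is tracked via the remainder mod 2: 0, 1, ..., 1
The construction assigns one state to each remainder
Number of remainders = 2

2


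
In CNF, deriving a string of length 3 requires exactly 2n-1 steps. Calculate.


Chomsky Normal Form derivation:
String length n = 3
Each step either:
  - Splits a nonterminal into two (n-1 such steps)
  - Converts a nonterminal to terminal (n such steps)
Total = (n-1) + n = 2n - 1
= 2(3) - 1
= 6 - 1
= 5

5


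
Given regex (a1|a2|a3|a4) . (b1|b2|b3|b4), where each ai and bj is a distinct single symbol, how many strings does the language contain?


First group: 4 alternatives
Second group: 4 alternatives
Concatenation: each choice from group 1 pairs with each from group 2
Total = 4 x 4 = 16

16


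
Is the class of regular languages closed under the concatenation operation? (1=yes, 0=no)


Regular languages are closed under:
- Union (DFA product construction)
- Intersection (DFA product construction)
- Complement (swap accept/reject states)
- Concatenation (NFA construction)
- Kleene star (NFA construction)
concatenation is in this list
Therefore: closed

1


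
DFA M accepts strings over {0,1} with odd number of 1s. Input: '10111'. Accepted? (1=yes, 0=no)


DFA has 2 states: q_even (start, accept=no) and q_odd
Processing string '10111' character by character:
  Position 0: read '1', 1-count=1 -> q_odd
  Position 1: read '0', 1-count=1 -> q_odd (no change)
  Position 2: read '1', 1-count=2 -> q_even
  Position 3: read '1', 1-count=3 -> q_odd
  Position 4: read '1', 1-count=4 -> q_even
Final state: q_even, total 1s = 4 (even); the DFA requires an odd count -> reject

0


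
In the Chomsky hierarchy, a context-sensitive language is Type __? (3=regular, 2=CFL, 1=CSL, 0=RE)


Chomsky hierarchy levels:
  Type 3: Regular (DFA/NFA/regex)
  Type 2: Context-free (PDA)
  Type 1: Context-sensitive
  Type 0: Recursively enumerable (TM)
'context-sensitive' corresponds to Type 1

1


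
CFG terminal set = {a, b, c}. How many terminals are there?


Terminal symbols: a, b, c
Counting each: a (#1), b (#2), c (#3)
Total = 3

3


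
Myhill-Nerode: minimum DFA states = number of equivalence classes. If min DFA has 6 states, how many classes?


Myhill-Nerode theorem:
Number of equivalence classes = number of states in minimal DFA
Minimal DFA states = 6
Therefore equivalence classes = 6

6


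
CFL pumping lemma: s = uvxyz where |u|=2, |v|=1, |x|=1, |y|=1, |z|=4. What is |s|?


|s| = |u| + |v| + |x| + |y| + |z|
= 2 + 1 + 1 + 1 + 4
= 3 + 1 + 5
= 4 + 5
= 9

9


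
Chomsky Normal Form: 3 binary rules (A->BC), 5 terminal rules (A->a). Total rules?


CNF allows two rule forms:
  A -> BC (binary): 3 rules
  A -> a (terminal): 5 rules
Total = 3 + 5 = 8

8


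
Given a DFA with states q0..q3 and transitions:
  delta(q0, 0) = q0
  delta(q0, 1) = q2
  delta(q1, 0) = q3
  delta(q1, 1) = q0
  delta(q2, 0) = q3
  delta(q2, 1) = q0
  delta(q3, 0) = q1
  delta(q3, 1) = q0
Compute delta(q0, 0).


Looking up transition function:
delta(q0, 0) in the table
Row: q0, Column: 0
Result: q0

q0


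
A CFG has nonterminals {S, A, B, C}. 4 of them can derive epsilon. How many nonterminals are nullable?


Nonterminals: {S, A, B, C}
A nonterminal is nullable if it can derive epsilon
Counting nullable nonterminals: 4
Total nullable = 4

4


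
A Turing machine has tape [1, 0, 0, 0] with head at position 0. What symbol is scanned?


Tape: [1, 0, 0, 0]
Positions: 0 1 2 3
Values:    1 0 0 0
Head at position 0
tape[0] = 1

1


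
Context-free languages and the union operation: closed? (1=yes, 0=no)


CFL closure properties:
  Closed under: union, concatenation, Kleene star
  NOT closed under: intersection, complement
Operation 'union' is in closed list -> Yes (closed)

1


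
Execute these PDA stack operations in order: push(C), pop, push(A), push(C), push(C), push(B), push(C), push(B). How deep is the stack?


Tracing stack operations:
  push(C) -> stack = [C], depth=1
  pop -> removed C, stack = [], depth=0
  push(A) -> stack = [A], depth=1
  push(C) -> stack = [A,C], depth=2
  push(C) -> stack = [A,C,C], depth=3
  push(B) -> stack = [A,C,C,B], depth=4
  push(C) -> stack = [A,C,C,B,C], depth=5
  push(B) -> stack = [A,C,C,B,C,B], depth=6
Final depth = 6

6


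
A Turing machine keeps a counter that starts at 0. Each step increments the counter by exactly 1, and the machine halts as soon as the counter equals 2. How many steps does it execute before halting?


Counter starts at 0. Counting sequence:
  Step 1: counter = 1
  Step 2: counter = 2
Counter reached 2 -> halt
Total steps = 2

2


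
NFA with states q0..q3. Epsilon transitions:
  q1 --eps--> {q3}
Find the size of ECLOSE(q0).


Starting from q0
Initialize closure = {q0}
q0 has no outgoing epsilon transitions -> nothing to add
Final closure: {q0}
Size = 1

1


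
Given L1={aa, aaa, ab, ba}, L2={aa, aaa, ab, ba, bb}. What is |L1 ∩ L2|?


L1 = {aa, aaa, ab, ba}
L2 = {aa, aaa, ab, ba, bb}
Checking each string in L1 against L2:
  'aa': in L2? Yes
  'aaa': in L2? Yes
  'ab': in L2? Yes
  'ba': in L2? Yes
Intersection = {aa, aaa, ab, ba}
|L1 ∩ L2| = 4

4


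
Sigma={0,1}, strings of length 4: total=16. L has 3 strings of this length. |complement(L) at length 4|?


Alphabet: {0,1}
String length: 4
Total strings of length 4 = 2^4 = 16
Strings in L = 3
Complement = total - |L|
= 16 - 3
= 13

13


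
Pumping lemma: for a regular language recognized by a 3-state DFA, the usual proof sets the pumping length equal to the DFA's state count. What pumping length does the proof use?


Pumping lemma for regular languages (standard proof):
Take p = |Q|, the number of DFA states.
Any string of length >= |Q| passes through |Q|+1 states while reading its first |Q| symbols,
so by pigeonhole some state repeats, giving the loop that can be pumped.
Here |Q| = 3
Therefore the proof uses p = 3

3


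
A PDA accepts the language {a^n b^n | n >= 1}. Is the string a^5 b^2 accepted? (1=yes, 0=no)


Language requires equal numbers of a's and b's
PDA pushes for each 'a', pops for each 'b'
Number of a's = 5
Number of b's = 2
5 != 2 -> Reject

0


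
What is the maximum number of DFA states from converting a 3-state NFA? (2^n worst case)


NFA has 3 states
Subset construction: each DFA state = subset of NFA states
Maximum subsets = 2^3
2^3 = 8

8


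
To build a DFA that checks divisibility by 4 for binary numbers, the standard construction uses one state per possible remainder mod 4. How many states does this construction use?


Divisibility by 4 is tracked via the remainder mod 4: 0, 1, ..., 3
The construction assigns one state to each remainder
Number of remainders = 4

4


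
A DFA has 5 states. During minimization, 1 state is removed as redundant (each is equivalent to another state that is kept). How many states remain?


Original DFA: 5 states
Redundant states removed: 1
Minimized states = original - removed
= 5 - 1
= 4

4


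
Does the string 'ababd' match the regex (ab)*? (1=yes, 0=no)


Pattern: (ab)*
String: 'ababd'
Pattern requires: zero or more repetitions of 'ab'
Length 5 is odd -> cannot be (ab)* -> no match
Result: 0

0


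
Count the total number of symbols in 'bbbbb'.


String: 'bbbbb'
Counting characters:
  'b' appears 5 time(s)
Total length = 0 + 5 = 5

5


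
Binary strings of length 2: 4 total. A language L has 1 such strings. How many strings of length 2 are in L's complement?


Alphabet: {0,1}
String length: 2
Total strings of length 2 = 2^2 = 4
Strings in L = 1
Complement = total - |L|
= 4 - 1
= 3

3


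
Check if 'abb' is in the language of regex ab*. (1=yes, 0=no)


Pattern: ab*
String: 'abb'
Pattern requires: exactly one 'a' followed by zero or more 'b's
First char is 'a' -> OK
Rest 'bb': all b's? Yes
Result: 1

1


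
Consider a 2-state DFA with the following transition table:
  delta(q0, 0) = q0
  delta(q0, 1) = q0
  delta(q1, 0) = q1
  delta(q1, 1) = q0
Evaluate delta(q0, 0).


Looking up transition function:
delta(q0, 0) in the table
Row: q0, Column: 0
Result: q0

q0


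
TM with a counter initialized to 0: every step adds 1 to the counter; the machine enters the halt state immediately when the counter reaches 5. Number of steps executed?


Counter starts at 0. Counting sequence:
  Step 1: counter = 1
  Step 2: counter = 2
  Step 3: counter = 3
  Step 4: counter = 4
  Step 5: counter = 5
Counter reached 5 -> halt
Total steps = 5

5


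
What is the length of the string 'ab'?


String: 'ab'
Counting characters:
  'a' appears 1 time(s)
  'b' appears 1 time(s)
Total length = 1 + 1 = 2

2


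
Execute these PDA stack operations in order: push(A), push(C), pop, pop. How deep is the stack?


Tracing stack operations:
  push(A) -> stack = [A], depth=1
  push(C) -> stack = [A,C], depth=2
  pop -> removed C, stack = [A], depth=1
  pop -> removed A, stack = [], depth=0
Final depth = 0

0


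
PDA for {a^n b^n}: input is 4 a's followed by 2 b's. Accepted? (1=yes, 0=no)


Language requires equal numbers of a's and b's
PDA pushes for each 'a', pops for each 'b'
Number of a's = 4
Number of b's = 2
4 != 2 -> Reject

0


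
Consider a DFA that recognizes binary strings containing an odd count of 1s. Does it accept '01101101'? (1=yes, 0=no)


DFA has 2 states: q_even (start, accept=no) and q_odd
Processing string '01101101' character by character:
  Position 0: read '0', 1-count=0 -> q_even (no change)
  Position 1: read '1', 1-count=1 -> q_odd
  Position 2: read '1', 1-count=2 -> q_even
  Position 3: read '0', 1-count=2 -> q_even (no change)
  Position 4: read '1', 1-count=3 -> q_odd
  Position 5: read '1', 1-count=4 -> q_even
  Position 6: read '0', 1-count=4 -> q_even (no change)
  Position 7: read '1', 1-count=5 -> q_odd
Final state: q_odd, total 1s = 5 (odd); the DFA requires an odd count -> accept

1


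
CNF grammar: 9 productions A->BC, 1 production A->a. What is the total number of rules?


CNF allows two rule forms:
  A -> BC (binary): 9 rules
  A -> a (terminal): 1 rule
Total = 9 + 1 = 10

10


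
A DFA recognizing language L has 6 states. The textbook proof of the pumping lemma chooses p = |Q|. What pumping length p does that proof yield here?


Pumping lemma for regular languages (standard proof):
Take p = |Q|, the number of DFA states.
Any string of length >= |Q| passes through |Q|+1 states while reading its first |Q| symbols,
so by pigeonhole some state repeats, giving the loop that can be pumped.
Here |Q| = 6
Therefore the proof uses p = 6

6


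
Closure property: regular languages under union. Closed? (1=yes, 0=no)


Regular languages are closed under:
- Union (DFA product construction)
- Intersection (DFA product construction)
- Complement (swap accept/reject states)
- Concatenation (NFA construction)
- Kleene star (NFA construction)
union is in this list
Therefore: closed

1


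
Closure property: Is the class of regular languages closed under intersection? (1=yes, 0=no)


Regular languages are closed under all standard operations:
- Union: Yes (product construction)
- Intersection: Yes (product construction)
- Complement: Yes (swap accept/reject)
- Concatenation: Yes (NFA construction)
Operation: intersection -> Closed

1


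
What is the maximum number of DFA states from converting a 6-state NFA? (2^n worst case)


NFA has 6 states
Subset construction: each DFA state = subset of NFA states
Maximum subsets = 2^6
2^6 = 64

64


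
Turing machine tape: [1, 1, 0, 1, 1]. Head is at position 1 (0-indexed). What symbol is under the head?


Tape: [1, 1, 0, 1, 1]
Positions: 0 1 2 3 4
Values:    1 1 0 1 1
Head at position 1
tape[1] = 1

1


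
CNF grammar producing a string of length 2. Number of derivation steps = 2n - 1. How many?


Chomsky Normal Form derivation:
String length n = 2
Each step either:
  - Splits a nonterminal into two (n-1 such steps)
  - Converts a nonterminal to terminal (n such steps)
Total = (n-1) + n = 2n - 1
= 2(2) - 1
= 4 - 1
= 3

3


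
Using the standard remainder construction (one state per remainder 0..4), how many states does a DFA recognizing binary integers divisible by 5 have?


Divisibility by 5 is tracked via the remainder mod 5: 0, 1, ..., 4
The construction assigns one state to each remainder
Number of remainders = 5

5


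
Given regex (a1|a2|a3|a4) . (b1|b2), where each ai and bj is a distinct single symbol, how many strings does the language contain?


First group: 4 alternatives
Second group: 2 alternatives
Concatenation: each choice from group 1 pairs with each from group 2
Total = 4 x 2 = 8

8


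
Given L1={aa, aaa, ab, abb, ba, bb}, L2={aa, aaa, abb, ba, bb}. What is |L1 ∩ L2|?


L1 = {aa, aaa, ab, abb, ba, bb}
L2 = {aa, aaa, abb, ba, bb}
Checking each string in L1 against L2:
  'aa': in L2? Yes
  'aaa': in L2? Yes
  'ab': in L2? No
  'abb': in L2? Yes
  'ba': in L2? Yes
  'bb': in L2? Yes
Intersection = {aa, aaa, abb, ba, bb}
|L1 ∩ L2| = 5

5


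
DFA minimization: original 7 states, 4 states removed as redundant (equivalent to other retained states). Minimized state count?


Original DFA: 7 states
Redundant states removed: 4
Minimized states = original - removed
= 7 - 4
= 3

3


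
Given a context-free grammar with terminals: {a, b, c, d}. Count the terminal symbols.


Terminal symbols: a, b, c, d
Counting each: a (#1), b (#2), c (#3), d (#4)
Total = 4

4


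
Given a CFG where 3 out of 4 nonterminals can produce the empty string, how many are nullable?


Nonterminals: {S, A, B, C}
A nonterminal is nullable if it can derive epsilon
Counting nullable nonterminals: 3
Total nullable = 3

3


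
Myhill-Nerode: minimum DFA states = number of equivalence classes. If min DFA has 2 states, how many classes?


Myhill-Nerode theorem:
Number of equivalence classes = number of states in minimal DFA
Minimal DFA states = 2
Therefore equivalence classes = 2

2


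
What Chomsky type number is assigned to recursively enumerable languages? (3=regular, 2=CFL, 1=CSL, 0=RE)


Chomsky hierarchy levels:
  Type 3: Regular (DFA/NFA/regex)
  Type 2: Context-free (PDA)
  Type 1: Context-sensitive
  Type 0: Recursively enumerable (TM)
'recursively enumerable' corresponds to Type 0

0


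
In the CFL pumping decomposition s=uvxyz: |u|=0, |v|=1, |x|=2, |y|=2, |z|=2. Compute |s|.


|s| = |u| + |v| + |x| + |y| + |z|
= 0 + 1 + 2 + 2 + 2
= 1 + 2 + 4
= 3 + 4
= 7

7


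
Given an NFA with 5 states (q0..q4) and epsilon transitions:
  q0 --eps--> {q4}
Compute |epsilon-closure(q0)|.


Starting from q0
Initialize closure = {q0}
Follow epsilon from q0 -> add q4
Final closure: {q0, q4}
Size = 2

2


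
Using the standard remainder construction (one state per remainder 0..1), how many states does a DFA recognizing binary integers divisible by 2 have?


Divisibility by 2 is tracked via the remainder mod 2: 0, 1, ..., 1
The construction assigns one state to each remainder
Number of remainders = 2

2


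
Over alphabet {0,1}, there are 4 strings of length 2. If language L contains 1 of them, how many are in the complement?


Alphabet: {0,1}
String length: 2
Total strings of length 2 = 2^2 = 4
Strings in L = 1
Complement = total - |L|
= 4 - 1
= 3

3


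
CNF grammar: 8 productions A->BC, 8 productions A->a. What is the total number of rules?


CNF allows two rule forms:
  A -> BC (binary): 8 rules
  A -> a (terminal): 8 rules
Total = 8 + 8 = 16

16


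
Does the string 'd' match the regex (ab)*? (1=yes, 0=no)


Pattern: (ab)*
String: 'd'
Pattern requires: zero or more repetitions of 'ab'
Length 1 is odd -> cannot be (ab)* -> no match
Result: 0

0


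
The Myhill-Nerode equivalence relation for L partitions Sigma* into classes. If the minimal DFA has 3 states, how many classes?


Myhill-Nerode theorem:
Number of equivalence classes = number of states in minimal DFA
Minimal DFA states = 3
Therefore equivalence classes = 3

3


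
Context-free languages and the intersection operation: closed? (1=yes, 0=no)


CFL closure properties:
  Closed under: union, concatenation, Kleene star
  NOT closed under: intersection, complement
Operation 'intersection' is in not-closed list -> No (not closed)

0


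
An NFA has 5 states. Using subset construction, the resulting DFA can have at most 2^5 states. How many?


NFA has 5 states
Subset construction: each DFA state = subset of NFA states
Maximum subsets = 2^5
2^5 = 32

32


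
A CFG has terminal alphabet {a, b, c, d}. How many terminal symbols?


Terminal symbols: a, b, c, d
Counting each: a (#1), b (#2), c (#3), d (#4)
Total = 4

4


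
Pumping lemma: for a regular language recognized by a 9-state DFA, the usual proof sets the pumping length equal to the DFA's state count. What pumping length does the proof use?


Pumping lemma for regular languages (standard proof):
Take p = |Q|, the number of DFA states.
Any string of length >= |Q| passes through |Q|+1 states while reading its first |Q| symbols,
so by pigeonhole some state repeats, giving the loop that can be pumped.
Here |Q| = 9
Therefore the proof uses p = 9

9
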